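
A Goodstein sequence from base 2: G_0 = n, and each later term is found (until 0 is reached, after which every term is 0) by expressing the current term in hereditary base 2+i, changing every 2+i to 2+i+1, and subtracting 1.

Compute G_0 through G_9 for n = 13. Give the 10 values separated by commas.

13 —HB2→ 2^(2 + 1) + 2^2 + 1 —bump→ 3^(3 + 1) + 3^3 + 1 = 109 —(−1)→ 108
108 —HB3→ 3^(3 + 1) + 3^3 —bump→ 4^(4 + 1) + 4^4 = 1280 —(−1)→ 1279
1279 —HB4→ 4^(4 + 1) + 3·4^3 + 3·4^2 + 3·4 + 3 —bump→ 5^(5 + 1) + 3·5^3 + 3·5^2 + 3·5 + 3 = 16093 —(−1)→ 16092
16092 —HB5→ 5^(5 + 1) + 3·5^3 + 3·5^2 + 3·5 + 2 —bump→ 6^(6 + 1) + 3·6^3 + 3·6^2 + 3·6 + 2 = 280712 —(−1)→ 280711
280711 —HB6→ 6^(6 + 1) + 3·6^3 + 3·6^2 + 3·6 + 1 —bump→ 7^(7 + 1) + 3·7^3 + 3·7^2 + 3·7 + 1 = 5765999 —(−1)→ 5765998
5765998 —HB7→ 7^(7 + 1) + 3·7^3 + 3·7^2 + 3·7 —bump→ 8^(8 + 1) + 3·8^3 + 3·8^2 + 3·8 = 134219480 —(−1)→ 134219479
134219479 —HB8→ 8^(8 + 1) + 3·8^3 + 3·8^2 + 2·8 + 7 —bump→ 9^(9 + 1) + 3·9^3 + 3·9^2 + 2·9 + 7 = 3486786856 —(−1)→ 3486786855
3486786855 —HB9→ 9^(9 + 1) + 3·9^3 + 3·9^2 + 2·9 + 6 —bump→ 10^(10 + 1) + 3·10^3 + 3·10^2 + 2·10 + 6 = 100000003326 —(−1)→ 100000003325
100000003325 —HB10→ 10^(10 + 1) + 3·10^3 + 3·10^2 + 2·10 + 5 —bump→ 11^(11 + 1) + 3·11^3 + 3·11^2 + 2·11 + 5 = 3138428381104 —(−1)→ 3138428381103

13, 108, 1279, 16092, 280711, 5765998, 134219479, 3486786855, 100000003325, 3138428381103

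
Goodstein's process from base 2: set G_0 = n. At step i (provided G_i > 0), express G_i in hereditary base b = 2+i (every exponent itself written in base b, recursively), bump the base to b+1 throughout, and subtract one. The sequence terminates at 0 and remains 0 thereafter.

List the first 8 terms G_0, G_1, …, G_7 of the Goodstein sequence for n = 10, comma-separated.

10, 83, 1025, 15625, 279935, 4215754, 84073323, 1937434592

G_0 = 10. HB_2(10) = 2^(2 + 1) + 2. Bump = 84. G_1 = 83.
G_1 = 83. HB_3(83) = 3^(3 + 1) + 2. Bump = 1026. G_2 = 1025.
G_2 = 1025. HB_4(1025) = 4^(4 + 1) + 1. Bump = 15626. G_3 = 15625.
G_3 = 15625. HB_5(15625) = 5^(5 + 1). Bump = 279936. G_4 = 279935.
G_4 = 279935. HB_6(279935) = 5·6^6 + 5·6^5 + 5·6^4 + 5·6^3 + 5·6^2 + 5·6 + 5. Bump = 4215755. G_5 = 4215754.
G_5 = 4215754. HB_7(4215754) = 5·7^7 + 5·7^5 + 5·7^4 + 5·7^3 + 5·7^2 + 5·7 + 4. Bump = 84073324. G_6 = 84073323.
G_6 = 84073323. HB_8(84073323) = 5·8^8 + 5·8^5 + 5·8^4 + 5·8^3 + 5·8^2 + 5·8 + 3. Bump = 1937434593. G_7 = 1937434592.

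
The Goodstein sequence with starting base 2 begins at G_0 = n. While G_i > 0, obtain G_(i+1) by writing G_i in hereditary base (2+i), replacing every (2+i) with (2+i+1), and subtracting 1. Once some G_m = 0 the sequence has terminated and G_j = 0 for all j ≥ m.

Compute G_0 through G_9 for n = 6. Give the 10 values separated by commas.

6, 29, 257, 3125, 46655, 98039, 187243, 332147, 555551, 885775

(0) 6|_2 = 2^2 + 2 ↦ 3^3 + 3|_3 = 30 ⇒ 29
(1) 29|_3 = 3^3 + 2 ↦ 4^4 + 2|_4 = 258 ⇒ 257
(2) 257|_4 = 4^4 + 1 ↦ 5^5 + 1|_5 = 3126 ⇒ 3125
(3) 3125|_5 = 5^5 ↦ 6^6|_6 = 46656 ⇒ 46655
(4) 46655|_6 = 5·6^5 + 5·6^4 + 5·6^3 + 5·6^2 + 5·6 + 5 ↦ 5·7^5 + 5·7^4 + 5·7^3 + 5·7^2 + 5·7 + 5|_7 = 98040 ⇒ 98039
(5) 98039|_7 = 5·7^5 + 5·7^4 + 5·7^3 + 5·7^2 + 5·7 + 4 ↦ 5·8^5 + 5·8^4 + 5·8^3 + 5·8^2 + 5·8 + 4|_8 = 187244 ⇒ 187243
(6) 187243|_8 = 5·8^5 + 5·8^4 + 5·8^3 + 5·8^2 + 5·8 + 3 ↦ 5·9^5 + 5·9^4 + 5·9^3 + 5·9^2 + 5·9 + 3|_9 = 332148 ⇒ 332147
(7) 332147|_9 = 5·9^5 + 5·9^4 + 5·9^3 + 5·9^2 + 5·9 + 2 ↦ 5·10^5 + 5·10^4 + 5·10^3 + 5·10^2 + 5·10 + 2|_10 = 555552 ⇒ 555551
(8) 555551|_10 = 5·10^5 + 5·10^4 + 5·10^3 + 5·10^2 + 5·10 + 1 ↦ 5·11^5 + 5·11^4 + 5·11^3 + 5·11^2 + 5·11 + 1|_11 = 885776 ⇒ 885775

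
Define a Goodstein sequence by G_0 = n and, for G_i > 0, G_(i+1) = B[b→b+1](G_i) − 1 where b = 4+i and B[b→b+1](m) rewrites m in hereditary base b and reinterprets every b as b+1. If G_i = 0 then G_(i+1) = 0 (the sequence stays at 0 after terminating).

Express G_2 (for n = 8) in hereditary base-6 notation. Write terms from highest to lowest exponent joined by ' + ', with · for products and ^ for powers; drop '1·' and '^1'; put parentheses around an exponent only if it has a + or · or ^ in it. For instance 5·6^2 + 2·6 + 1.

6 + 3

step 0: 8 = 2·4; sub 5 for 4: 2·5; = 10; G_1 = 10−1 = 9
step 1: 9 = 5 + 4; sub 6 for 5: 6 + 4; = 10; G_2 = 10−1 = 9
step 2: 9 = 6 + 3; sub 7 for 6: 7 + 3; = 10; G_3 = 10−1 = 9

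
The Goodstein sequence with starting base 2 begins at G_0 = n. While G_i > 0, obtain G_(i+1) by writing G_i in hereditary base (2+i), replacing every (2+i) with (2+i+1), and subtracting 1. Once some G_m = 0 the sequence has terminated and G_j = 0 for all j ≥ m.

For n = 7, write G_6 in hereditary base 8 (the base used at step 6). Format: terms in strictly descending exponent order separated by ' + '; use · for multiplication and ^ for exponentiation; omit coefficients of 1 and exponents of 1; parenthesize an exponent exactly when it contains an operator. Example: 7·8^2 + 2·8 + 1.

7·8^7 + 7·8^6 + 7·8^5 + 7·8^4 + 7·8^3 + 7·8^2 + 7·8 + 7

base 2: 7 = 2^2 + 2 + 1; at 3: 3^3 + 3 + 1 = 31; next = 30
base 3: 30 = 3^3 + 3; at 4: 4^4 + 4 = 260; next = 259
base 4: 259 = 4^4 + 3; at 5: 5^5 + 3 = 3128; next = 3127
base 5: 3127 = 5^5 + 2; at 6: 6^6 + 2 = 46658; next = 46657
base 6: 46657 = 6^6 + 1; at 7: 7^7 + 1 = 823544; next = 823543
base 7: 823543 = 7^7; at 8: 8^8 = 16777216; next = 16777215
base 8: 16777215 = 7·8^7 + 7·8^6 + 7·8^5 + 7·8^4 + 7·8^3 + 7·8^2 + 7·8 + 7; at 9: 7·9^7 + 7·9^6 + 7·9^5 + 7·9^4 + 7·9^3 + 7·9^2 + 7·9 + 7 = 37665880; next = 37665879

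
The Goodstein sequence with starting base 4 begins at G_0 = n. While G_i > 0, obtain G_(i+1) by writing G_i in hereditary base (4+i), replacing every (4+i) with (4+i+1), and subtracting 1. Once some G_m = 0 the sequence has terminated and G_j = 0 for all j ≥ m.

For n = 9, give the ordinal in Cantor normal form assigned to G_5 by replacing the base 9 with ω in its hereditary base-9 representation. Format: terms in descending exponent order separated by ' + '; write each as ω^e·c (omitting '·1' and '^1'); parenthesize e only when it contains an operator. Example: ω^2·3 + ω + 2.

ω + 2

i=0: 9 = 2·4 + 1 (b=4); 4→5: 2·5 + 1 = 11; 11−1 = 10
i=1: 10 = 2·5 (b=5); 5→6: 2·6 = 12; 12−1 = 11
i=2: 11 = 6 + 5 (b=6); 6→7: 7 + 5 = 12; 12−1 = 11
i=3: 11 = 7 + 4 (b=7); 7→8: 8 + 4 = 12; 12−1 = 11
i=4: 11 = 8 + 3 (b=8); 8→9: 9 + 3 = 12; 12−1 = 11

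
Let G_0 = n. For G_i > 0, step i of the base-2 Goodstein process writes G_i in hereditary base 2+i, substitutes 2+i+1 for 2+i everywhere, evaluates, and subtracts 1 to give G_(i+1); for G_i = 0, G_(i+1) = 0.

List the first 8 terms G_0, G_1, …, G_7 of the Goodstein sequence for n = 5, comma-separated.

base 2: 5 = 2^2 + 1; at 3: 3^3 + 1 = 28; next = 27
base 3: 27 = 3^3; at 4: 4^4 = 256; next = 255
base 4: 255 = 3·4^3 + 3·4^2 + 3·4 + 3; at 5: 3·5^3 + 3·5^2 + 3·5 + 3 = 468; next = 467
base 5: 467 = 3·5^3 + 3·5^2 + 3·5 + 2; at 6: 3·6^3 + 3·6^2 + 3·6 + 2 = 776; next = 775
base 6: 775 = 3·6^3 + 3·6^2 + 3·6 + 1; at 7: 3·7^3 + 3·7^2 + 3·7 + 1 = 1198; next = 1197
base 7: 1197 = 3·7^3 + 3·7^2 + 3·7; at 8: 3·8^3 + 3·8^2 + 3·8 = 1752; next = 1751
base 8: 1751 = 3·8^3 + 3·8^2 + 2·8 + 7; at 9: 3·9^3 + 3·9^2 + 2·9 + 7 = 2455; next = 2454

5, 27, 255, 467, 775, 1197, 1751, 2454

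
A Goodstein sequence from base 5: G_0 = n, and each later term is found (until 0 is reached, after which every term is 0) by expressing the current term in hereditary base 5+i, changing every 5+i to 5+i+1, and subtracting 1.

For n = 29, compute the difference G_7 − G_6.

8

G_0=29  [base 5] 5^2 + 4  →[5↦6]→  6^2 + 4 = 40  −1 ⇒ G_1=39
G_1=39  [base 6] 6^2 + 3  →[6↦7]→  7^2 + 3 = 52  −1 ⇒ G_2=51
G_2=51  [base 7] 7^2 + 2  →[7↦8]→  8^2 + 2 = 66  −1 ⇒ G_3=65
G_3=65  [base 8] 8^2 + 1  →[8↦9]→  9^2 + 1 = 82  −1 ⇒ G_4=81
G_4=81  [base 9] 9^2  →[9↦10]→  10^2 = 100  −1 ⇒ G_5=99
G_5=99  [base 10] 9·10 + 9  →[10↦11]→  9·11 + 9 = 108  −1 ⇒ G_6=107
G_6=107  [base 11] 9·11 + 8  →[11↦12]→  9·12 + 8 = 116  −1 ⇒ G_7=115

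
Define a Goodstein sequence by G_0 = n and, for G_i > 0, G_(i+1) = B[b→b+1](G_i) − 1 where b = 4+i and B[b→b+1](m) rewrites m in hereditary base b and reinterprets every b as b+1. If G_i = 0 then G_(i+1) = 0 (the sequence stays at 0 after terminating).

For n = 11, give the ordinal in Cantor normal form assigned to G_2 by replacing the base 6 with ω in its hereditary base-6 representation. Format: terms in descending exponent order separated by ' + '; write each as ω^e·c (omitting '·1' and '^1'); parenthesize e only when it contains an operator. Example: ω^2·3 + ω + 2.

G_0=11  [base 4] 2·4 + 3  →[4↦5]→  2·5 + 3 = 13  −1 ⇒ G_1=12
G_1=12  [base 5] 2·5 + 2  →[5↦6]→  2·6 + 2 = 14  −1 ⇒ G_2=13
G_2=13  [base 6] 2·6 + 1  →[6↦7]→  2·7 + 1 = 15  −1 ⇒ G_3=14

ω·2 + 1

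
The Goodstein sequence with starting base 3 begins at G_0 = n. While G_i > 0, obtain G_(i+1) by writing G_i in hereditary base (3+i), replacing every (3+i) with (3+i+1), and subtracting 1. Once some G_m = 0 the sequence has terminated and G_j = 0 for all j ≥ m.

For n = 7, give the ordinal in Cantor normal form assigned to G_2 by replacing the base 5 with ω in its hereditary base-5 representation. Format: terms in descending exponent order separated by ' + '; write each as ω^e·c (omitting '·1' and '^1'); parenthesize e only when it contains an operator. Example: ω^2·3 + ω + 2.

ω + 4

base 3: 7 = 2·3 + 1; at 4: 2·4 + 1 = 9; next = 8
base 4: 8 = 2·4; at 5: 2·5 = 10; next = 9
base 5: 9 = 5 + 4; at 6: 6 + 4 = 10; next = 9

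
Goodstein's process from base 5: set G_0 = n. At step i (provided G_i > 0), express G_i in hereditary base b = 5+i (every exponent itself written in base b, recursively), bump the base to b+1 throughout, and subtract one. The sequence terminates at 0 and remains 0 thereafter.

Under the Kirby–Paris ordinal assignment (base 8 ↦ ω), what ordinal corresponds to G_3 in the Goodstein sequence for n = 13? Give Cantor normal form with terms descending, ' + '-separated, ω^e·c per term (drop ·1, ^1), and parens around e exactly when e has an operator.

ω·2

G_0 = 13. HB_5(13) = 2·5 + 3. Bump = 15. G_1 = 14.
G_1 = 14. HB_6(14) = 2·6 + 2. Bump = 16. G_2 = 15.
G_2 = 15. HB_7(15) = 2·7 + 1. Bump = 17. G_3 = 16.
G_3 = 16. HB_8(16) = 2·8. Bump = 18. G_4 = 17.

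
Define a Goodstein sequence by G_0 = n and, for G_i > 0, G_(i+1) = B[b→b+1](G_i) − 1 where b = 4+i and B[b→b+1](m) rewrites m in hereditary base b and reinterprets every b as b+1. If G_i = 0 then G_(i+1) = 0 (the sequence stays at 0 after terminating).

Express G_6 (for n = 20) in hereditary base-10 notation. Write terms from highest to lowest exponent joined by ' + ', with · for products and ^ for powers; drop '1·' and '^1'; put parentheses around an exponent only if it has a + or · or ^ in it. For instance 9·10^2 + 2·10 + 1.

9·10 + 9

step 0: 20 = 4^2 + 4; sub 5 for 4: 5^2 + 5; = 30; G_1 = 30−1 = 29
step 1: 29 = 5^2 + 4; sub 6 for 5: 6^2 + 4; = 40; G_2 = 40−1 = 39
step 2: 39 = 6^2 + 3; sub 7 for 6: 7^2 + 3; = 52; G_3 = 52−1 = 51
step 3: 51 = 7^2 + 2; sub 8 for 7: 8^2 + 2; = 66; G_4 = 66−1 = 65
step 4: 65 = 8^2 + 1; sub 9 for 8: 9^2 + 1; = 82; G_5 = 82−1 = 81
step 5: 81 = 9^2; sub 10 for 9: 10^2; = 100; G_6 = 100−1 = 99
step 6: 99 = 9·10 + 9; sub 11 for 10: 9·11 + 9; = 108; G_7 = 108−1 = 107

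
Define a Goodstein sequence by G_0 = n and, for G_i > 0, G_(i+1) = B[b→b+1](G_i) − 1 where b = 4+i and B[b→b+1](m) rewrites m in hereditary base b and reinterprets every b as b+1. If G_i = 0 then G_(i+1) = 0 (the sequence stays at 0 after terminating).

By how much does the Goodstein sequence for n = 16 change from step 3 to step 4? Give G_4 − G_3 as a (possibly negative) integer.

G_0=16  [base 4] 4^2  →[4↦5]→  5^2 = 25  −1 ⇒ G_1=24
G_1=24  [base 5] 4·5 + 4  →[5↦6]→  4·6 + 4 = 28  −1 ⇒ G_2=27
G_2=27  [base 6] 4·6 + 3  →[6↦7]→  4·7 + 3 = 31  −1 ⇒ G_3=30
G_3=30  [base 7] 4·7 + 2  →[7↦8]→  4·8 + 2 = 34  −1 ⇒ G_4=33

3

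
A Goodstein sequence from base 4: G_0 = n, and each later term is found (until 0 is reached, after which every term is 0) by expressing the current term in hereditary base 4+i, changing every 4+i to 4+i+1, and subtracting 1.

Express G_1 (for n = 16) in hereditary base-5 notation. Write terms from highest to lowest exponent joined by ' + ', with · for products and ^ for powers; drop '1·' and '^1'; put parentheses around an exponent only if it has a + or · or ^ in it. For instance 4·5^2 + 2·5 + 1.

4·5 + 4

[0] 16 ≡ 4^2 (base 4). Lift 5: 25. −1: 24.
[1] 24 ≡ 4·5 + 4 (base 5). Lift 6: 28. −1: 27.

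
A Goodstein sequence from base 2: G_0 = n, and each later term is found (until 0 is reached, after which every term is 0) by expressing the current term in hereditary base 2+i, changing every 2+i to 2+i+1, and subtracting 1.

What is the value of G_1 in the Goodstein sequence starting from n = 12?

107

G_0=12  [base 2] 2^(2 + 1) + 2^2  →[2↦3]→  3^(3 + 1) + 3^3 = 108  −1 ⇒ G_1=107
G_1=107  [base 3] 3^(3 + 1) + 2·3^2 + 2·3 + 2  →[3↦4]→  4^(4 + 1) + 2·4^2 + 2·4 + 2 = 1066  −1 ⇒ G_2=1065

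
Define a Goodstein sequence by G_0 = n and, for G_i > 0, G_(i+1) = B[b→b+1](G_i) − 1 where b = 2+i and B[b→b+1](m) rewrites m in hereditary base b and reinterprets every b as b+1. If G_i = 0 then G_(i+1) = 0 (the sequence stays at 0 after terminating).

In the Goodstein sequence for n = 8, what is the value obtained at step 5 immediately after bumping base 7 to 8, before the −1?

33554572

step 0: 8 = 2^(2 + 1); sub 3 for 2: 3^(3 + 1); = 81; G_1 = 81−1 = 80
step 1: 80 = 2·3^3 + 2·3^2 + 2·3 + 2; sub 4 for 3: 2·4^4 + 2·4^2 + 2·4 + 2; = 554; G_2 = 554−1 = 553
step 2: 553 = 2·4^4 + 2·4^2 + 2·4 + 1; sub 5 for 4: 2·5^5 + 2·5^2 + 2·5 + 1; = 6311; G_3 = 6311−1 = 6310
step 3: 6310 = 2·5^5 + 2·5^2 + 2·5; sub 6 for 5: 2·6^6 + 2·6^2 + 2·6; = 93396; G_4 = 93396−1 = 93395
step 4: 93395 = 2·6^6 + 2·6^2 + 6 + 5; sub 7 for 6: 2·7^7 + 2·7^2 + 7 + 5; = 1647196; G_5 = 1647196−1 = 1647195
step 5: 1647195 = 2·7^7 + 2·7^2 + 7 + 4; sub 8 for 7: 2·8^8 + 2·8^2 + 8 + 4; = 33554572; G_6 = 33554572−1 = 33554571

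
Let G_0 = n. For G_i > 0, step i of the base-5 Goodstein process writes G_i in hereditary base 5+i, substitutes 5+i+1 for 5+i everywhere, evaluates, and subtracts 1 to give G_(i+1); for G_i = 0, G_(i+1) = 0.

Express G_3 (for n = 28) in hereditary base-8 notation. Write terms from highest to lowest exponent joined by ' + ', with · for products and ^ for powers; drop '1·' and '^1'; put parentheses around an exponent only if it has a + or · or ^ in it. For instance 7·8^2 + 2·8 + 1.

28 —HB5→ 5^2 + 3 —bump→ 6^2 + 3 = 39 —(−1)→ 38
38 —HB6→ 6^2 + 2 —bump→ 7^2 + 2 = 51 —(−1)→ 50
50 —HB7→ 7^2 + 1 —bump→ 8^2 + 1 = 65 —(−1)→ 64
64 —HB8→ 8^2 —bump→ 9^2 = 81 —(−1)→ 80

8^2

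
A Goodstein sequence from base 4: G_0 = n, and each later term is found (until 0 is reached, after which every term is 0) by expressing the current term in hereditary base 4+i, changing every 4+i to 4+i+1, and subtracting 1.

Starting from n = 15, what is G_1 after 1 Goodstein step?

G_0=15  [base 4] 3·4 + 3  →[4↦5]→  3·5 + 3 = 18  −1 ⇒ G_1=17
G_1=17  [base 5] 3·5 + 2  →[5↦6]→  3·6 + 2 = 20  −1 ⇒ G_2=19

17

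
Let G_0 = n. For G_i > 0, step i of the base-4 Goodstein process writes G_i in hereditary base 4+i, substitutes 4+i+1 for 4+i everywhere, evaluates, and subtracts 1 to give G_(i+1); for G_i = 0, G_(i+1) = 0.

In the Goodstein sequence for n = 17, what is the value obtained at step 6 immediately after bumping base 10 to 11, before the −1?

56

17 —HB4→ 4^2 + 1 —bump→ 5^2 + 1 = 26 —(−1)→ 25
25 —HB5→ 5^2 —bump→ 6^2 = 36 —(−1)→ 35
35 —HB6→ 5·6 + 5 —bump→ 5·7 + 5 = 40 —(−1)→ 39
39 —HB7→ 5·7 + 4 —bump→ 5·8 + 4 = 44 —(−1)→ 43
43 —HB8→ 5·8 + 3 —bump→ 5·9 + 3 = 48 —(−1)→ 47
47 —HB9→ 5·9 + 2 —bump→ 5·10 + 2 = 52 —(−1)→ 51
51 —HB10→ 5·10 + 1 —bump→ 5·11 + 1 = 56 —(−1)→ 55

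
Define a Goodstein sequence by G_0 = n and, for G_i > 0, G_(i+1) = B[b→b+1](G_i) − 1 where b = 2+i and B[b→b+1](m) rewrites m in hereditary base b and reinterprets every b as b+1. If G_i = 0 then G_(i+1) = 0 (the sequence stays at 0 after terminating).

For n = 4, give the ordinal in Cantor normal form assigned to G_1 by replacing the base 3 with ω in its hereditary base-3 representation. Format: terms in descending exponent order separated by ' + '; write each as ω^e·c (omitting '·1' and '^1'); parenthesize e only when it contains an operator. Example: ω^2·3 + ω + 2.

4 —HB2→ 2^2 —bump→ 3^3 = 27 —(−1)→ 26
26 —HB3→ 2·3^2 + 2·3 + 2 —bump→ 2·4^2 + 2·4 + 2 = 42 —(−1)→ 41

ω^2·2 + ω·2 + 2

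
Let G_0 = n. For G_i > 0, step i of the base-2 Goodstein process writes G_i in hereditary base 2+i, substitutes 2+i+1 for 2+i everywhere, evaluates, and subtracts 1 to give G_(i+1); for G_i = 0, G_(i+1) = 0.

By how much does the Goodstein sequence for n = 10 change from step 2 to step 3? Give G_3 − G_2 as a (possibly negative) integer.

base 2: 10 = 2^(2 + 1) + 2; at 3: 3^(3 + 1) + 3 = 84; next = 83
base 3: 83 = 3^(3 + 1) + 2; at 4: 4^(4 + 1) + 2 = 1026; next = 1025
base 4: 1025 = 4^(4 + 1) + 1; at 5: 5^(5 + 1) + 1 = 15626; next = 15625

14600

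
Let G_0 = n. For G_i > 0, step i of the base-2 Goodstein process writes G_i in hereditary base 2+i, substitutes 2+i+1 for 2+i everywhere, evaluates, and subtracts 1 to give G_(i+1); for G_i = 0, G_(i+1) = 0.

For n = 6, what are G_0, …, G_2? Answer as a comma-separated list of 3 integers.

6, 29, 257

(0) 6|_2 = 2^2 + 2 ↦ 3^3 + 3|_3 = 30 ⇒ 29
(1) 29|_3 = 3^3 + 2 ↦ 4^4 + 2|_4 = 258 ⇒ 257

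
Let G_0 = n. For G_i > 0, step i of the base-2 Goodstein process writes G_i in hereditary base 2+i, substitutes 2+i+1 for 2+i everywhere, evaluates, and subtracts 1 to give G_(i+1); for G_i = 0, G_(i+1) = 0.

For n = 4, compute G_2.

[0] 4 ≡ 2^2 (base 2). Lift 3: 27. −1: 26.
[1] 26 ≡ 2·3^2 + 2·3 + 2 (base 3). Lift 4: 42. −1: 41.
[2] 41 ≡ 2·4^2 + 2·4 + 1 (base 4). Lift 5: 61. −1: 60.

41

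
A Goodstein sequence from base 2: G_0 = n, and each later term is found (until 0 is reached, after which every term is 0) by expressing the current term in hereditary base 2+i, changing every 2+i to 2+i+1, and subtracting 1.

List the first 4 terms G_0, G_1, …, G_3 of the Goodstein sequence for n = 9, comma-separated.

9, 81, 1023, 9842

step 0: 9 = 2^(2 + 1) + 1; sub 3 for 2: 3^(3 + 1) + 1; = 82; G_1 = 82−1 = 81
step 1: 81 = 3^(3 + 1); sub 4 for 3: 4^(4 + 1); = 1024; G_2 = 1024−1 = 1023
step 2: 1023 = 3·4^4 + 3·4^3 + 3·4^2 + 3·4 + 3; sub 5 for 4: 3·5^5 + 3·5^3 + 3·5^2 + 3·5 + 3; = 9843; G_3 = 9843−1 = 9842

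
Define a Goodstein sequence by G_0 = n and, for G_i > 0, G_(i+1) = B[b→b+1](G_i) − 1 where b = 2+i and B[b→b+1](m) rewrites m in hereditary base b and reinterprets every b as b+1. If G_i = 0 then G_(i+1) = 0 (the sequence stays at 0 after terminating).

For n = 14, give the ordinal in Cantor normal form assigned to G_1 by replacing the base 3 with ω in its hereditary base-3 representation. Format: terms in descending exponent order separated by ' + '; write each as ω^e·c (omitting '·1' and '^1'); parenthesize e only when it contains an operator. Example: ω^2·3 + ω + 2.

ω^(ω + 1) + ω^ω + 2

[0] 14 ≡ 2^(2 + 1) + 2^2 + 2 (base 2). Lift 3: 111. −1: 110.
[1] 110 ≡ 3^(3 + 1) + 3^3 + 2 (base 3). Lift 4: 1282. −1: 1281.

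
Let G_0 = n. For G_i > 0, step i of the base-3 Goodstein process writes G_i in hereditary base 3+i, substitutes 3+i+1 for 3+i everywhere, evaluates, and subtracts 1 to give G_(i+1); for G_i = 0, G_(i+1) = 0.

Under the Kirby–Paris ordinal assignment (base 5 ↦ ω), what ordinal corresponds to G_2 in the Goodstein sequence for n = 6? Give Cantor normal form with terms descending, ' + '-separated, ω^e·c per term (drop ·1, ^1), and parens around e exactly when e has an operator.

[0] 6 ≡ 2·3 (base 3). Lift 4: 8. −1: 7.
[1] 7 ≡ 4 + 3 (base 4). Lift 5: 8. −1: 7.
[2] 7 ≡ 5 + 2 (base 5). Lift 6: 8. −1: 7.

ω + 2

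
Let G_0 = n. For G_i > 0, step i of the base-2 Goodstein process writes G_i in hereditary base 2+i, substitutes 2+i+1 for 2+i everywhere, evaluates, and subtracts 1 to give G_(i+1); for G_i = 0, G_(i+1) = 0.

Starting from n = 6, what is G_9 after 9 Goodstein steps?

885775

G_0=6  [base 2] 2^2 + 2  →[2↦3]→  3^3 + 3 = 30  −1 ⇒ G_1=29
G_1=29  [base 3] 3^3 + 2  →[3↦4]→  4^4 + 2 = 258  −1 ⇒ G_2=257
G_2=257  [base 4] 4^4 + 1  →[4↦5]→  5^5 + 1 = 3126  −1 ⇒ G_3=3125
G_3=3125  [base 5] 5^5  →[5↦6]→  6^6 = 46656  −1 ⇒ G_4=46655
G_4=46655  [base 6] 5·6^5 + 5·6^4 + 5·6^3 + 5·6^2 + 5·6 + 5  →[6↦7]→  5·7^5 + 5·7^4 + 5·7^3 + 5·7^2 + 5·7 + 5 = 98040  −1 ⇒ G_5=98039
G_5=98039  [base 7] 5·7^5 + 5·7^4 + 5·7^3 + 5·7^2 + 5·7 + 4  →[7↦8]→  5·8^5 + 5·8^4 + 5·8^3 + 5·8^2 + 5·8 + 4 = 187244  −1 ⇒ G_6=187243
G_6=187243  [base 8] 5·8^5 + 5·8^4 + 5·8^3 + 5·8^2 + 5·8 + 3  →[8↦9]→  5·9^5 + 5·9^4 + 5·9^3 + 5·9^2 + 5·9 + 3 = 332148  −1 ⇒ G_7=332147
G_7=332147  [base 9] 5·9^5 + 5·9^4 + 5·9^3 + 5·9^2 + 5·9 + 2  →[9↦10]→  5·10^5 + 5·10^4 + 5·10^3 + 5·10^2 + 5·10 + 2 = 555552  −1 ⇒ G_8=555551
G_8=555551  [base 10] 5·10^5 + 5·10^4 + 5·10^3 + 5·10^2 + 5·10 + 1  →[10↦11]→  5·11^5 + 5·11^4 + 5·11^3 + 5·11^2 + 5·11 + 1 = 885776  −1 ⇒ G_9=885775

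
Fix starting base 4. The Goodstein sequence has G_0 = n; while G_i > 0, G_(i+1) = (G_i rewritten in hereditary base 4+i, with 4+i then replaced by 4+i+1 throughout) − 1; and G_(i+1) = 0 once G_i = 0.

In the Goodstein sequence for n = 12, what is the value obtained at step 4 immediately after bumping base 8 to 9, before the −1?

19

base 4: 12 = 3·4; at 5: 3·5 = 15; next = 14
base 5: 14 = 2·5 + 4; at 6: 2·6 + 4 = 16; next = 15
base 6: 15 = 2·6 + 3; at 7: 2·7 + 3 = 17; next = 16
base 7: 16 = 2·7 + 2; at 8: 2·8 + 2 = 18; next = 17
base 8: 17 = 2·8 + 1; at 9: 2·9 + 1 = 19; next = 18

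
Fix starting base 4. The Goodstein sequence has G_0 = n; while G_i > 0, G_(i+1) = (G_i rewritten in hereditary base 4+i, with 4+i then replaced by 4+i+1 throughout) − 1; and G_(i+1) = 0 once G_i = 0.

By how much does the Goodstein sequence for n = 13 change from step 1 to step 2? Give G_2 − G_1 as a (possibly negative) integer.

13 —HB4→ 3·4 + 1 —bump→ 3·5 + 1 = 16 —(−1)→ 15
15 —HB5→ 3·5 —bump→ 3·6 = 18 —(−1)→ 17

2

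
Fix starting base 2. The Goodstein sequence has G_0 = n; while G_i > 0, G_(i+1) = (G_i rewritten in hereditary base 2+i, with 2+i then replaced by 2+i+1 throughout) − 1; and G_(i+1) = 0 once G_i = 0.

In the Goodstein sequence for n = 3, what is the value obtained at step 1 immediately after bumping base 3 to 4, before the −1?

i=0: 3 = 2 + 1 (b=2); 2→3: 3 + 1 = 4; 4−1 = 3
i=1: 3 = 3 (b=3); 3→4: 4 = 4; 4−1 = 3

4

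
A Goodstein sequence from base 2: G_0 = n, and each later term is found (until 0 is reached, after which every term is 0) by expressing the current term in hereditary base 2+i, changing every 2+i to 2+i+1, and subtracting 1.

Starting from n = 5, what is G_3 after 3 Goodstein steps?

(0) 5|_2 = 2^2 + 1 ↦ 3^3 + 1|_3 = 28 ⇒ 27
(1) 27|_3 = 3^3 ↦ 4^4|_4 = 256 ⇒ 255
(2) 255|_4 = 3·4^3 + 3·4^2 + 3·4 + 3 ↦ 3·5^3 + 3·5^2 + 3·5 + 3|_5 = 468 ⇒ 467

467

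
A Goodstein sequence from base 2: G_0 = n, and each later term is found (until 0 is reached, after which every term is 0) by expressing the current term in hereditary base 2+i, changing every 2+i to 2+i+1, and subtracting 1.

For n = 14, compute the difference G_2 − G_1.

i=0: 14 = 2^(2 + 1) + 2^2 + 2 (b=2); 2→3: 3^(3 + 1) + 3^3 + 3 = 111; 111−1 = 110
i=1: 110 = 3^(3 + 1) + 3^3 + 2 (b=3); 3→4: 4^(4 + 1) + 4^4 + 2 = 1282; 1282−1 = 1281

1171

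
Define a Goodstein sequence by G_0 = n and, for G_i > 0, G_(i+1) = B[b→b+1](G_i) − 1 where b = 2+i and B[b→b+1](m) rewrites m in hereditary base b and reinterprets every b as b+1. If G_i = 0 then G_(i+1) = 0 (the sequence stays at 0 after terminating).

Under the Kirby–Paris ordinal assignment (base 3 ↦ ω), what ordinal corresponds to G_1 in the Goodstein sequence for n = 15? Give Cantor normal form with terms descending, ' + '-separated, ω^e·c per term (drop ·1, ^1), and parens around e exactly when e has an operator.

ω^(ω + 1) + ω^ω + ω

15 —HB2→ 2^(2 + 1) + 2^2 + 2 + 1 —bump→ 3^(3 + 1) + 3^3 + 3 + 1 = 112 —(−1)→ 111
111 —HB3→ 3^(3 + 1) + 3^3 + 3 —bump→ 4^(4 + 1) + 4^4 + 4 = 1284 —(−1)→ 1283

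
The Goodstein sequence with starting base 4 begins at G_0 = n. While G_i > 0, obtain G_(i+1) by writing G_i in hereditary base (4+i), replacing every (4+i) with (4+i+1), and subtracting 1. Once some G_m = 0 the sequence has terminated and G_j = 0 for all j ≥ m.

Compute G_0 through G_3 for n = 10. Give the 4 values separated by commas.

10, 11, 12, 13

G_0=10  [base 4] 2·4 + 2  →[4↦5]→  2·5 + 2 = 12  −1 ⇒ G_1=11
G_1=11  [base 5] 2·5 + 1  →[5↦6]→  2·6 + 1 = 13  −1 ⇒ G_2=12
G_2=12  [base 6] 2·6  →[6↦7]→  2·7 = 14  −1 ⇒ G_3=13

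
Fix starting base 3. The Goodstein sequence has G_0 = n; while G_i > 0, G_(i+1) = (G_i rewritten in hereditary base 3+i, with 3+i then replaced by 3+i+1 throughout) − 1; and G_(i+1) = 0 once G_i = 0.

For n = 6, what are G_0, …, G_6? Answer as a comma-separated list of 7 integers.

6, 7, 7, 7, 7, 7, 6

base 3: 6 = 2·3; at 4: 2·4 = 8; next = 7
base 4: 7 = 4 + 3; at 5: 5 + 3 = 8; next = 7
base 5: 7 = 5 + 2; at 6: 6 + 2 = 8; next = 7
base 6: 7 = 6 + 1; at 7: 7 + 1 = 8; next = 7
base 7: 7 = 7; at 8: 8 = 8; next = 7
base 8: 7 = 7; at 9: 7 = 7; next = 6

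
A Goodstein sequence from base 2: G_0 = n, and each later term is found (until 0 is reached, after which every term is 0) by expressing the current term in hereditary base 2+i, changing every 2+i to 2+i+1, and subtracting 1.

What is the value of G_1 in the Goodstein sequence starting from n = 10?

83

[0] 10 ≡ 2^(2 + 1) + 2 (base 2). Lift 3: 84. −1: 83.
[1] 83 ≡ 3^(3 + 1) + 2 (base 3). Lift 4: 1026. −1: 1025.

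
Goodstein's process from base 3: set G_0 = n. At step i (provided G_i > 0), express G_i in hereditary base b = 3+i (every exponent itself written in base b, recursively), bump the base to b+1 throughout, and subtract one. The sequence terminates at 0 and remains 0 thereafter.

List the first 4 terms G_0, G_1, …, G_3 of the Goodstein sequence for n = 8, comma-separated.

i=0: 8 = 2·3 + 2 (b=3); 3→4: 2·4 + 2 = 10; 10−1 = 9
i=1: 9 = 2·4 + 1 (b=4); 4→5: 2·5 + 1 = 11; 11−1 = 10
i=2: 10 = 2·5 (b=5); 5→6: 2·6 = 12; 12−1 = 11

8, 9, 10, 11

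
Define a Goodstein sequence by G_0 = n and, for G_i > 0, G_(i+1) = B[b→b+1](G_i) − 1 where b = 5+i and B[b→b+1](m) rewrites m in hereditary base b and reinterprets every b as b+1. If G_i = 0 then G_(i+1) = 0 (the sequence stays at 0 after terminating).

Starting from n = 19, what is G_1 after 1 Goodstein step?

base 5: 19 = 3·5 + 4; at 6: 3·6 + 4 = 22; next = 21
base 6: 21 = 3·6 + 3; at 7: 3·7 + 3 = 24; next = 23

21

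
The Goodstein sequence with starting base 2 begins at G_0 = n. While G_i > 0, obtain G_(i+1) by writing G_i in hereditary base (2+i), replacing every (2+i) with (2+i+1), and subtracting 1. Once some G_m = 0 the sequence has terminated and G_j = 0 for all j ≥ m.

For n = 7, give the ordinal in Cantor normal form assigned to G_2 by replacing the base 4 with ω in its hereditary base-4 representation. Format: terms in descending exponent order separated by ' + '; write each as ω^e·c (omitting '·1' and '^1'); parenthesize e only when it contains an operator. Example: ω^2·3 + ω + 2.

ω^ω + 3

[0] 7 ≡ 2^2 + 2 + 1 (base 2). Lift 3: 31. −1: 30.
[1] 30 ≡ 3^3 + 3 (base 3). Lift 4: 260. −1: 259.
[2] 259 ≡ 4^4 + 3 (base 4). Lift 5: 3128. −1: 3127.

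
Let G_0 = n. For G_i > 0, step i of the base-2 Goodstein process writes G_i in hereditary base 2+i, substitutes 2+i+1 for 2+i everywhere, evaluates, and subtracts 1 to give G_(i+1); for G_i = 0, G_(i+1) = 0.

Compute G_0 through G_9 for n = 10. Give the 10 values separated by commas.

base 2: 10 = 2^(2 + 1) + 2; at 3: 3^(3 + 1) + 3 = 84; next = 83
base 3: 83 = 3^(3 + 1) + 2; at 4: 4^(4 + 1) + 2 = 1026; next = 1025
base 4: 1025 = 4^(4 + 1) + 1; at 5: 5^(5 + 1) + 1 = 15626; next = 15625
base 5: 15625 = 5^(5 + 1); at 6: 6^(6 + 1) = 279936; next = 279935
base 6: 279935 = 5·6^6 + 5·6^5 + 5·6^4 + 5·6^3 + 5·6^2 + 5·6 + 5; at 7: 5·7^7 + 5·7^5 + 5·7^4 + 5·7^3 + 5·7^2 + 5·7 + 5 = 4215755; next = 4215754
base 7: 4215754 = 5·7^7 + 5·7^5 + 5·7^4 + 5·7^3 + 5·7^2 + 5·7 + 4; at 8: 5·8^8 + 5·8^5 + 5·8^4 + 5·8^3 + 5·8^2 + 5·8 + 4 = 84073324; next = 84073323
base 8: 84073323 = 5·8^8 + 5·8^5 + 5·8^4 + 5·8^3 + 5·8^2 + 5·8 + 3; at 9: 5·9^9 + 5·9^5 + 5·9^4 + 5·9^3 + 5·9^2 + 5·9 + 3 = 1937434593; next = 1937434592
base 9: 1937434592 = 5·9^9 + 5·9^5 + 5·9^4 + 5·9^3 + 5·9^2 + 5·9 + 2; at 10: 5·10^10 + 5·10^5 + 5·10^4 + 5·10^3 + 5·10^2 + 5·10 + 2 = 50000555552; next = 50000555551
base 10: 50000555551 = 5·10^10 + 5·10^5 + 5·10^4 + 5·10^3 + 5·10^2 + 5·10 + 1; at 11: 5·11^11 + 5·11^5 + 5·11^4 + 5·11^3 + 5·11^2 + 5·11 + 1 = 1426559238831; next = 1426559238830

10, 83, 1025, 15625, 279935, 4215754, 84073323, 1937434592, 50000555551, 1426559238830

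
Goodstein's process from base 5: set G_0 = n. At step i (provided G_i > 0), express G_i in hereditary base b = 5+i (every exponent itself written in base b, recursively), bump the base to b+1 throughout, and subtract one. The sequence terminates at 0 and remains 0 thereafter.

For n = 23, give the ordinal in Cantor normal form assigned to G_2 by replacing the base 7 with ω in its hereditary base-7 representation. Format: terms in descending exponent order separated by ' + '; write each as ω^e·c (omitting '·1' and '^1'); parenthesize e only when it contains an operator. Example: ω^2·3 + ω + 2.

23 —HB5→ 4·5 + 3 —bump→ 4·6 + 3 = 27 —(−1)→ 26
26 —HB6→ 4·6 + 2 —bump→ 4·7 + 2 = 30 —(−1)→ 29
29 —HB7→ 4·7 + 1 —bump→ 4·8 + 1 = 33 —(−1)→ 32

ω·4 + 1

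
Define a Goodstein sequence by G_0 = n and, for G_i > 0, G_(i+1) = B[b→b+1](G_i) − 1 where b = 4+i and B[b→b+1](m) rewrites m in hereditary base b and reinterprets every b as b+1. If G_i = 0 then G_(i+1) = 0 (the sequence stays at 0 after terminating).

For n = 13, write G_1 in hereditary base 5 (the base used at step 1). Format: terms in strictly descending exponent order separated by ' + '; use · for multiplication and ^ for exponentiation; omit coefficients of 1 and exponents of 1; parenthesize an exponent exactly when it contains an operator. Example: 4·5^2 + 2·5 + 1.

3·5

G_0=13  [base 4] 3·4 + 1  →[4↦5]→  3·5 + 1 = 16  −1 ⇒ G_1=15
G_1=15  [base 5] 3·5  →[5↦6]→  3·6 = 18  −1 ⇒ G_2=17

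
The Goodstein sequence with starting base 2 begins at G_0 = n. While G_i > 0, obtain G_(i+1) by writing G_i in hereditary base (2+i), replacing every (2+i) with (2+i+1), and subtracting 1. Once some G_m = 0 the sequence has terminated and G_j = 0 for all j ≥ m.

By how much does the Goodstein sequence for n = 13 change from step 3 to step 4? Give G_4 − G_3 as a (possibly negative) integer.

base 2: 13 = 2^(2 + 1) + 2^2 + 1; at 3: 3^(3 + 1) + 3^3 + 1 = 109; next = 108
base 3: 108 = 3^(3 + 1) + 3^3; at 4: 4^(4 + 1) + 4^4 = 1280; next = 1279
base 4: 1279 = 4^(4 + 1) + 3·4^3 + 3·4^2 + 3·4 + 3; at 5: 5^(5 + 1) + 3·5^3 + 3·5^2 + 3·5 + 3 = 16093; next = 16092
base 5: 16092 = 5^(5 + 1) + 3·5^3 + 3·5^2 + 3·5 + 2; at 6: 6^(6 + 1) + 3·6^3 + 3·6^2 + 3·6 + 2 = 280712; next = 280711

264619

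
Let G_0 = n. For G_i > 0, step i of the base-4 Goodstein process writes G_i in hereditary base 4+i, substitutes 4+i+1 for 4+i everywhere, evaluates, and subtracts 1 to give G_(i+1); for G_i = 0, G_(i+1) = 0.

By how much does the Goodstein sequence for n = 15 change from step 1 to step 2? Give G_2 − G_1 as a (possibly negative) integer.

[0] 15 ≡ 3·4 + 3 (base 4). Lift 5: 18. −1: 17.
[1] 17 ≡ 3·5 + 2 (base 5). Lift 6: 20. −1: 19.

2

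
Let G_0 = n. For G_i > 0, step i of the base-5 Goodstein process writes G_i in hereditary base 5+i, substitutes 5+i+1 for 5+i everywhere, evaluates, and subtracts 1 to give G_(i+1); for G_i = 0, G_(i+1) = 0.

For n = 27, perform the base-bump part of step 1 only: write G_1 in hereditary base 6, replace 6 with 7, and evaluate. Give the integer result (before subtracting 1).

50

i=0: 27 = 5^2 + 2 (b=5); 5→6: 6^2 + 2 = 38; 38−1 = 37
i=1: 37 = 6^2 + 1 (b=6); 6→7: 7^2 + 1 = 50; 50−1 = 49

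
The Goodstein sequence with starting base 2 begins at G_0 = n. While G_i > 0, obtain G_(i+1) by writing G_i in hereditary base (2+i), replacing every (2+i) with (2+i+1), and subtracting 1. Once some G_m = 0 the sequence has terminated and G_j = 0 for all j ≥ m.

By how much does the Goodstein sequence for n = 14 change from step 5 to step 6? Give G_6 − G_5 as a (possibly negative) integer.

(0) 14|_2 = 2^(2 + 1) + 2^2 + 2 ↦ 3^(3 + 1) + 3^3 + 3|_3 = 111 ⇒ 110
(1) 110|_3 = 3^(3 + 1) + 3^3 + 2 ↦ 4^(4 + 1) + 4^4 + 2|_4 = 1282 ⇒ 1281
(2) 1281|_4 = 4^(4 + 1) + 4^4 + 1 ↦ 5^(5 + 1) + 5^5 + 1|_5 = 18751 ⇒ 18750
(3) 18750|_5 = 5^(5 + 1) + 5^5 ↦ 6^(6 + 1) + 6^6|_6 = 326592 ⇒ 326591
(4) 326591|_6 = 6^(6 + 1) + 5·6^5 + 5·6^4 + 5·6^3 + 5·6^2 + 5·6 + 5 ↦ 7^(7 + 1) + 5·7^5 + 5·7^4 + 5·7^3 + 5·7^2 + 5·7 + 5|_7 = 5862841 ⇒ 5862840
(5) 5862840|_7 = 7^(7 + 1) + 5·7^5 + 5·7^4 + 5·7^3 + 5·7^2 + 5·7 + 4 ↦ 8^(8 + 1) + 5·8^5 + 5·8^4 + 5·8^3 + 5·8^2 + 5·8 + 4|_8 = 134404972 ⇒ 134404971

128542131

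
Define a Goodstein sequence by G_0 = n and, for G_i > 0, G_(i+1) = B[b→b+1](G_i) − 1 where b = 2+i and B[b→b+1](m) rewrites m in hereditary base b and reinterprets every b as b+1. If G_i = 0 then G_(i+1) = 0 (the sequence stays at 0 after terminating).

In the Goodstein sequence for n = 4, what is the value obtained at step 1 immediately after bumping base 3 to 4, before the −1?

G_0 = 4. HB_2(4) = 2^2. Bump = 27. G_1 = 26.
G_1 = 26. HB_3(26) = 2·3^2 + 2·3 + 2. Bump = 42. G_2 = 41.

42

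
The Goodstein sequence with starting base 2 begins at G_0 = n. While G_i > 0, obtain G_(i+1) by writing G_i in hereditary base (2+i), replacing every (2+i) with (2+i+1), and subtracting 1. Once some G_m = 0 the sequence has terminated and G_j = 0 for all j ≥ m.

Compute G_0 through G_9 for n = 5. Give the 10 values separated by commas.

5, 27, 255, 467, 775, 1197, 1751, 2454, 3325, 4382

[0] 5 ≡ 2^2 + 1 (base 2). Lift 3: 28. −1: 27.
[1] 27 ≡ 3^3 (base 3). Lift 4: 256. −1: 255.
[2] 255 ≡ 3·4^3 + 3·4^2 + 3·4 + 3 (base 4). Lift 5: 468. −1: 467.
[3] 467 ≡ 3·5^3 + 3·5^2 + 3·5 + 2 (base 5). Lift 6: 776. −1: 775.
[4] 775 ≡ 3·6^3 + 3·6^2 + 3·6 + 1 (base 6). Lift 7: 1198. −1: 1197.
[5] 1197 ≡ 3·7^3 + 3·7^2 + 3·7 (base 7). Lift 8: 1752. −1: 1751.
[6] 1751 ≡ 3·8^3 + 3·8^2 + 2·8 + 7 (base 8). Lift 9: 2455. −1: 2454.
[7] 2454 ≡ 3·9^3 + 3·9^2 + 2·9 + 6 (base 9). Lift 10: 3326. −1: 3325.
[8] 3325 ≡ 3·10^3 + 3·10^2 + 2·10 + 5 (base 10). Lift 11: 4383. −1: 4382.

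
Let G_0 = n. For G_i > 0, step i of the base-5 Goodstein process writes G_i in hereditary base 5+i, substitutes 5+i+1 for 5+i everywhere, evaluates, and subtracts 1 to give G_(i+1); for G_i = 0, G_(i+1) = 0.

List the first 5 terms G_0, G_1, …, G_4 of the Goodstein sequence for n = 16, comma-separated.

G_0=16  [base 5] 3·5 + 1  →[5↦6]→  3·6 + 1 = 19  −1 ⇒ G_1=18
G_1=18  [base 6] 3·6  →[6↦7]→  3·7 = 21  −1 ⇒ G_2=20
G_2=20  [base 7] 2·7 + 6  →[7↦8]→  2·8 + 6 = 22  −1 ⇒ G_3=21
G_3=21  [base 8] 2·8 + 5  →[8↦9]→  2·9 + 5 = 23  −1 ⇒ G_4=22

16, 18, 20, 21, 22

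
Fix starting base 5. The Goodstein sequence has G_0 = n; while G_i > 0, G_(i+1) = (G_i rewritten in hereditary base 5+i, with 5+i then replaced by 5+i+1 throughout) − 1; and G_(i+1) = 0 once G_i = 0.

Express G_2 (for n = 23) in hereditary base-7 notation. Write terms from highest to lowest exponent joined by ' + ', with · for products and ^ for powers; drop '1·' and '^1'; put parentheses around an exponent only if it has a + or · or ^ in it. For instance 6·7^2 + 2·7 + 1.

4·7 + 1

(0) 23|_5 = 4·5 + 3 ↦ 4·6 + 3|_6 = 27 ⇒ 26
(1) 26|_6 = 4·6 + 2 ↦ 4·7 + 2|_7 = 30 ⇒ 29
(2) 29|_7 = 4·7 + 1 ↦ 4·8 + 1|_8 = 33 ⇒ 32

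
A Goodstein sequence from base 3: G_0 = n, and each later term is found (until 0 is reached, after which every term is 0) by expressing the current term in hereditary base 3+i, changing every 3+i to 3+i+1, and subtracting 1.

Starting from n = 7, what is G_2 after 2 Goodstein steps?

9

7 —HB3→ 2·3 + 1 —bump→ 2·4 + 1 = 9 —(−1)→ 8
8 —HB4→ 2·4 —bump→ 2·5 = 10 —(−1)→ 9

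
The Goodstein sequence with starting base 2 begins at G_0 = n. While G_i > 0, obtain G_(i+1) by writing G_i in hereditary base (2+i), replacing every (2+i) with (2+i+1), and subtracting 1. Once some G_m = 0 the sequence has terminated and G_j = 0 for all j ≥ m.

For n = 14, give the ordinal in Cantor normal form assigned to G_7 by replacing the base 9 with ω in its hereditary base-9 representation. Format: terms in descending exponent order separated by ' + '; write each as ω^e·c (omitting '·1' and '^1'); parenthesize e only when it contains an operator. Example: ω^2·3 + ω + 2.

14 —HB2→ 2^(2 + 1) + 2^2 + 2 —bump→ 3^(3 + 1) + 3^3 + 3 = 111 —(−1)→ 110
110 —HB3→ 3^(3 + 1) + 3^3 + 2 —bump→ 4^(4 + 1) + 4^4 + 2 = 1282 —(−1)→ 1281
1281 —HB4→ 4^(4 + 1) + 4^4 + 1 —bump→ 5^(5 + 1) + 5^5 + 1 = 18751 —(−1)→ 18750
18750 —HB5→ 5^(5 + 1) + 5^5 —bump→ 6^(6 + 1) + 6^6 = 326592 —(−1)→ 326591
326591 —HB6→ 6^(6 + 1) + 5·6^5 + 5·6^4 + 5·6^3 + 5·6^2 + 5·6 + 5 —bump→ 7^(7 + 1) + 5·7^5 + 5·7^4 + 5·7^3 + 5·7^2 + 5·7 + 5 = 5862841 —(−1)→ 5862840
5862840 —HB7→ 7^(7 + 1) + 5·7^5 + 5·7^4 + 5·7^3 + 5·7^2 + 5·7 + 4 —bump→ 8^(8 + 1) + 5·8^5 + 5·8^4 + 5·8^3 + 5·8^2 + 5·8 + 4 = 134404972 —(−1)→ 134404971
134404971 —HB8→ 8^(8 + 1) + 5·8^5 + 5·8^4 + 5·8^3 + 5·8^2 + 5·8 + 3 —bump→ 9^(9 + 1) + 5·9^5 + 5·9^4 + 5·9^3 + 5·9^2 + 5·9 + 3 = 3487116549 —(−1)→ 3487116548
3487116548 —HB9→ 9^(9 + 1) + 5·9^5 + 5·9^4 + 5·9^3 + 5·9^2 + 5·9 + 2 —bump→ 10^(10 + 1) + 5·10^5 + 5·10^4 + 5·10^3 + 5·10^2 + 5·10 + 2 = 100000555552 —(−1)→ 100000555551

ω^(ω + 1) + ω^5·5 + ω^4·5 + ω^3·5 + ω^2·5 + ω·5 + 2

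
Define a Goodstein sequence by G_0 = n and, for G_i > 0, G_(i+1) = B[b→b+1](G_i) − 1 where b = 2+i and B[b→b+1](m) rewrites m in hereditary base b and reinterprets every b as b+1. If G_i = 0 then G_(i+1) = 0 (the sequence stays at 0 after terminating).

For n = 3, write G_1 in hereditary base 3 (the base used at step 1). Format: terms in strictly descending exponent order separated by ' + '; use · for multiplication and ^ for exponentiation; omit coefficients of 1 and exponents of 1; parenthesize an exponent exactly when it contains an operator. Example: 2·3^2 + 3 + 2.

3

step 0: 3 = 2 + 1; sub 3 for 2: 3 + 1; = 4; G_1 = 4−1 = 3
step 1: 3 = 3; sub 4 for 3: 4; = 4; G_2 = 4−1 = 3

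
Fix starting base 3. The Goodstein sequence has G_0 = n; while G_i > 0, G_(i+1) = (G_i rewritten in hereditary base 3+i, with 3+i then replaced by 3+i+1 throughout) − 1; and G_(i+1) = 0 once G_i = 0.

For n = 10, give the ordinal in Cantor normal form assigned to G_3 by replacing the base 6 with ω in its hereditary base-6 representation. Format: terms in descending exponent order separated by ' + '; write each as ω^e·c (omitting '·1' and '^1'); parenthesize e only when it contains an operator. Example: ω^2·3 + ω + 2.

G_0 = 10. HB_3(10) = 3^2 + 1. Bump = 17. G_1 = 16.
G_1 = 16. HB_4(16) = 4^2. Bump = 25. G_2 = 24.
G_2 = 24. HB_5(24) = 4·5 + 4. Bump = 28. G_3 = 27.
G_3 = 27. HB_6(27) = 4·6 + 3. Bump = 31. G_4 = 30.

ω·4 + 3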